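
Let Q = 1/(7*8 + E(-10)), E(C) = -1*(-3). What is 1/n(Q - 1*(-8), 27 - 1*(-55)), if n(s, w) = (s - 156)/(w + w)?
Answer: -9676/8731 ≈ -1.1082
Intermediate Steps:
E(C) = 3
Q = 1/59 (Q = 1/(7*8 + 3) = 1/(56 + 3) = 1/59 ≈ 0.016949)
n(s, w) = (-156 + s)/(2*w) (n(s, w) = (-156 + s)/((2*w)) = (-156 + s)*(1/(2*w)) = (-156 + s)/(2*w))
1/n(Q - 1*(-8), 27 - 1*(-55)) = 1/((-156 + (1/59 - 1*(-8)))/(2*(27 - 1*(-55)))) = 1/((-156 + (1/59 + 8))/(2*(27 + 55))) = 1/((½)*(-156 + 473/59)/82) = 1/((½)*(1/82)*(-8731/59)) = 1/(-8731/9676) = -9676/8731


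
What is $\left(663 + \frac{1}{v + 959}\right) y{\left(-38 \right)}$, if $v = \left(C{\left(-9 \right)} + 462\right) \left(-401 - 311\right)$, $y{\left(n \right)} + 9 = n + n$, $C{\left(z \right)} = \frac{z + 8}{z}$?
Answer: $- \frac{9787792710}{173681} \approx -56355.0$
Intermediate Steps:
$C{\left(z \right)} = \frac{8 + z}{z}$
$y{\left(n \right)} = -9 + 2 n$ ($y{\left(n \right)} = -9 + \left(n + n\right) = -9 + 2 n$)
$v = - \frac{2961208}{9}$ ($v = \left(\frac{8 - 9}{-9} + 462\right) \left(-401 - 311\right) = \left(\left(- \frac{1}{9}\right) \left(-1\right) + 462\right) \left(-712\right) = \left(\frac{1}{9} + 462\right) \left(-712\right) = \frac{4159}{9} \left(-712\right) = - \frac{2961208}{9} \approx -3.2902 \cdot 10^{5}$)
$\left(663 + \frac{1}{v + 959}\right) y{\left(-38 \right)} = \left(663 + \frac{1}{- \frac{2961208}{9} + 959}\right) \left(-9 + 2 \left(-38\right)\right) = \left(663 + \frac{1}{- \frac{2952577}{9}}\right) \left(-9 - 76\right) = \left(663 - \frac{9}{2952577}\right) \left(-85\right) = \frac{1957558542}{2952577} \left(-85\right) = - \frac{9787792710}{173681}$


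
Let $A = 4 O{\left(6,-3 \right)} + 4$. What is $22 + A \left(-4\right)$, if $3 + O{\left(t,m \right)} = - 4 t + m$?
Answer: $486$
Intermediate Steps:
$O{\left(t,m \right)} = -3 + m - 4 t$ ($O{\left(t,m \right)} = -3 + \left(- 4 t + m\right) = -3 + \left(m - 4 t\right) = -3 + m - 4 t$)
$A = -116$ ($A = 4 \left(-3 - 3 - 24\right) + 4 = 4 \left(-30\right) + 4 = -120 + 4 = -116$)
$22 + A \left(-4\right) = 22 - -464 = 22 + 464 = 486$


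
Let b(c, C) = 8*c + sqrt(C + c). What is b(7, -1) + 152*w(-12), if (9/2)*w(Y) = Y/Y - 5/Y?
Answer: 2804/27 + sqrt(6) ≈ 106.30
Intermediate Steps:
b(c, C) = sqrt(C + c) + 8*c
w(Y) = 2/9 - 10/(9*Y) (w(Y) = 2*(Y/Y - 5/Y)/9 = 2*(1 - 5/Y)/9 = 2/9 - 10/(9*Y))
b(7, -1) + 152*w(-12) = (sqrt(-1 + 7) + 8*7) + 152*((2/9)*(-5 - 12)/(-12)) = (sqrt(6) + 56) + 152*((2/9)*(-1/12)*(-17)) = (56 + sqrt(6)) + 152*(17/54) = (56 + sqrt(6)) + 1292/27 = 2804/27 + sqrt(6)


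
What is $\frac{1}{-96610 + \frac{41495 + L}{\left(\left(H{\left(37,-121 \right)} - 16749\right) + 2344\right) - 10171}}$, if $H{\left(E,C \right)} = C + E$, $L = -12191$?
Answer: $- \frac{685}{66178664} \approx -1.0351 \cdot 10^{-5}$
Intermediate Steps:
$\frac{1}{-96610 + \frac{41495 + L}{\left(\left(H{\left(37,-121 \right)} - 16749\right) + 2344\right) - 10171}} = \frac{1}{-96610 + \frac{41495 - 12191}{\left(\left(\left(-121 + 37\right) - 16749\right) + 2344\right) - 10171}} = \frac{1}{-96610 + \frac{29304}{\left(\left(-84 - 16749\right) + 2344\right) - 10171}} = \frac{1}{-96610 + \frac{29304}{\left(-16833 + 2344\right) - 10171}} = \frac{1}{-96610 + \frac{29304}{-14489 - 10171}} = \frac{1}{-96610 + \frac{29304}{-24660}} = \frac{1}{-96610 + 29304 \left(- \frac{1}{24660}\right)} = \frac{1}{-96610 - \frac{814}{685}} = \frac{1}{- \frac{66178664}{685}} = - \frac{685}{66178664}$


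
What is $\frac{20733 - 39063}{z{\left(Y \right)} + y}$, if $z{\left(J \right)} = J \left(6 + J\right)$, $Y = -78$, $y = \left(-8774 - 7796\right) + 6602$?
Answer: $\frac{9165}{2176} \approx 4.2119$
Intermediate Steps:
$y = -9968$ ($y = -16570 + 6602 = -9968$)
$\frac{20733 - 39063}{z{\left(Y \right)} + y} = \frac{20733 - 39063}{- 78 \left(6 - 78\right) - 9968} = - \frac{18330}{\left(-78\right) \left(-72\right) - 9968} = - \frac{18330}{5616 - 9968} = - \frac{18330}{-4352} = \left(-18330\right) \left(- \frac{1}{4352}\right) = \frac{9165}{2176}$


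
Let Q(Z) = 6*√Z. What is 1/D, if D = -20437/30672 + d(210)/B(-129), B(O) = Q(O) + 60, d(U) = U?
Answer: 30672*(-√129 + 10*I)/(20437*√129 + 869150*I) ≈ 0.22949 + 0.4621*I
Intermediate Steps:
B(O) = 60 + 6*√O (B(O) = 6*√O + 60 = 60 + 6*√O)
D = -20437/30672 + 210/(60 + 6*I*√129) (D = -20437/30672 + 210/(60 + 6*√(-129)) = -20437*1/30672 + 210/(60 + 6*(I*√129)) = -20437/30672 + 210/(60 + 6*I*√129) ≈ 0.86208 - 1.7359*I)
1/D = 1/(6055127/7023888 - 35*I*√129/229)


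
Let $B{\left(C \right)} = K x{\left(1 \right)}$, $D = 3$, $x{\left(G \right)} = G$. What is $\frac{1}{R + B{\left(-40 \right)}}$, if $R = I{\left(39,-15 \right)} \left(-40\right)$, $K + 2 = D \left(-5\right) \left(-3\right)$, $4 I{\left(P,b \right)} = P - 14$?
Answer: $- \frac{1}{207} \approx -0.0048309$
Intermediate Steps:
$I{\left(P,b \right)} = - \frac{7}{2} + \frac{P}{4}$ ($I{\left(P,b \right)} = \frac{P - 14}{4} = \frac{-14 + P}{4} = - \frac{7}{2} + \frac{P}{4}$)
$K = 43$ ($K = -2 + 3 \left(-5\right) \left(-3\right) = -2 - -45 = -2 + 45 = 43$)
$B{\left(C \right)} = 43$ ($B{\left(C \right)} = 43 \cdot 1 = 43$)
$R = -250$ ($R = \left(- \frac{7}{2} + \frac{1}{4} \cdot 39\right) \left(-40\right) = \left(- \frac{7}{2} + \frac{39}{4}\right) \left(-40\right) = \frac{25}{4} \left(-40\right) = -250$)
$\frac{1}{R + B{\left(-40 \right)}} = \frac{1}{-250 + 43} = \frac{1}{-207} = - \frac{1}{207}$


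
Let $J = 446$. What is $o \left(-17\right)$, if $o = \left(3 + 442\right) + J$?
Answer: $-15147$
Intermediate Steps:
$o = 891$ ($o = \left(3 + 442\right) + 446 = 445 + 446 = 891$)
$o \left(-17\right) = 891 \left(-17\right) = -15147$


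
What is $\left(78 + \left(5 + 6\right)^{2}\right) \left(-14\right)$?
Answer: $-2786$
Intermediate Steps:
$\left(78 + \left(5 + 6\right)^{2}\right) \left(-14\right) = \left(78 + 11^{2}\right) \left(-14\right) = \left(78 + 121\right) \left(-14\right) = 199 \left(-14\right) = -2786$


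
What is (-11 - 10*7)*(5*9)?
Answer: -3645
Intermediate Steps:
(-11 - 10*7)*(5*9) = (-11 - 70)*45 = -81*45 = -3645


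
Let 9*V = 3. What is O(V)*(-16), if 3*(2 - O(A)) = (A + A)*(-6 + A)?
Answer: -1408/27 ≈ -52.148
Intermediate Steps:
V = 1/3 (V = (1/9)*3 = 1/3 ≈ 0.33333)
O(A) = 2 - 2*A*(-6 + A)/3 (O(A) = 2 - (A + A)*(-6 + A)/3 = 2 - 2*A*(-6 + A)/3)
O(V)*(-16) = (2 + 4*(1/3) - 2*(1/3)**2/3)*(-16) = (2 + 4/3 - 2/3*1/9)*(-16) = (2 + 4/3 - 2/27)*(-16) = (88/27)*(-16) = -1408/27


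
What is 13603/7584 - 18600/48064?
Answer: 8011753/5695584 ≈ 1.4067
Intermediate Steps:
13603/7584 - 18600/48064 = 13603*(1/7584) - 18600*1/48064 = 13603/7584 - 2325/6008 = 8011753/5695584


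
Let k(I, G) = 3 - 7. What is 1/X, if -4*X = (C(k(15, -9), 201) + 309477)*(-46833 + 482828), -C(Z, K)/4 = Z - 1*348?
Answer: -4/135544305575 ≈ -2.9511e-11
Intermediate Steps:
k(I, G) = -4
C(Z, K) = 1392 - 4*Z (C(Z, K) = -4*(Z - 1*348) = -4*(Z - 348) = -4*(-348 + Z) = 1392 - 4*Z)
X = -135544305575/4 (X = -((1392 - 4*(-4)) + 309477)*(-46833 + 482828)/4 = -((1392 + 16) + 309477)*435995/4 = -(1408 + 309477)*435995/4 = -310885*435995/4 = -1/4*135544305575 = -135544305575/4 ≈ -3.3886e+10)
1/X = 1/(-135544305575/4) = -4/135544305575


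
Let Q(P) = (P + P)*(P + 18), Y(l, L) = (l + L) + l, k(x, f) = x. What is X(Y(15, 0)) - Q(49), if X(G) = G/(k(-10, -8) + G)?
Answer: -13129/2 ≈ -6564.5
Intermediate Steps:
Y(l, L) = L + 2*l (Y(l, L) = (L + l) + l = L + 2*l)
Q(P) = 2*P*(18 + P) (Q(P) = (2*P)*(18 + P) = 2*P*(18 + P))
X(G) = G/(-10 + G)
X(Y(15, 0)) - Q(49) = (0 + 2*15)/(-10 + (0 + 2*15)) - 2*49*(18 + 49) = (0 + 30)/(-10 + (0 + 30)) - 2*49*67 = 30/(-10 + 30) - 1*6566 = 30/20 - 6566 = 30*(1/20) - 6566 = 3/2 - 6566 = -13129/2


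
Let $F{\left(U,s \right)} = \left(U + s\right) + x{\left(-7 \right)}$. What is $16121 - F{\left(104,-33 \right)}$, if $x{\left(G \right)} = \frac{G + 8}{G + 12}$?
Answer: $\frac{80249}{5} \approx 16050.0$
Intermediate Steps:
$x{\left(G \right)} = \frac{8 + G}{12 + G}$
$F{\left(U,s \right)} = \frac{1}{5} + U + s$ ($F{\left(U,s \right)} = \left(U + s\right) + \frac{8 - 7}{12 - 7} = \left(U + s\right) + \frac{1}{5} \cdot 1 = \left(U + s\right) + \frac{1}{5} = \frac{1}{5} + U + s$)
$16121 - F{\left(104,-33 \right)} = 16121 - \left(\frac{1}{5} + 104 - 33\right) = 16121 - \frac{356}{5} = \frac{80249}{5}$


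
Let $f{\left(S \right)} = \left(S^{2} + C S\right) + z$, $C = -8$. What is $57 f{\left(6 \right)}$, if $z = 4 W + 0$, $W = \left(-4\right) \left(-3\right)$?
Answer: $2052$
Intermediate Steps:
$W = 12$
$z = 48$ ($z = 4 \cdot 12 + 0 = 48 + 0 = 48$)
$f{\left(S \right)} = 48 + S^{2} - 8 S$ ($f{\left(S \right)} = \left(S^{2} - 8 S\right) + 48 = 48 + S^{2} - 8 S$)
$57 f{\left(6 \right)} = 57 \left(48 + 6^{2} - 48\right) = 57 \left(48 + 36 - 48\right) = 57 \cdot 36 = 2052$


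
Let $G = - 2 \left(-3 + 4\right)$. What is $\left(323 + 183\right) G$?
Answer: $-1012$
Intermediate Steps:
$G = -2$ ($G = \left(-2\right) 1 = -2$)
$\left(323 + 183\right) G = \left(323 + 183\right) \left(-2\right) = 506 \left(-2\right) = -1012$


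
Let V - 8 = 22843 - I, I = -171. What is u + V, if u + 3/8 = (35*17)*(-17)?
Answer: 103253/8 ≈ 12907.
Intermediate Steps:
u = -80923/8 (u = -3/8 + (35*17)*(-17) = -3/8 + 595*(-17) = -3/8 - 10115 = -80923/8 ≈ -10115.)
V = 23022 (V = 8 + (22843 - 1*(-171)) = 8 + (22843 + 171) = 8 + 23014 = 23022)
u + V = -80923/8 + 23022 = 103253/8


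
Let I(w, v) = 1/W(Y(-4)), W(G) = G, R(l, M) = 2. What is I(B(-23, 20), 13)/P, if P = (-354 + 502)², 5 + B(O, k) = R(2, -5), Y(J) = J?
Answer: -1/87616 ≈ -1.1413e-5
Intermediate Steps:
B(O, k) = -3 (B(O, k) = -5 + 2 = -3)
P = 21904 (P = 148² = 21904)
I(w, v) = -¼ (I(w, v) = 1/(-4) = -¼)
I(B(-23, 20), 13)/P = -¼/21904 = -¼*1/21904 = -1/87616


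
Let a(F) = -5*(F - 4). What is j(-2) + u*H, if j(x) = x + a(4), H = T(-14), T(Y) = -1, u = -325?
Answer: 323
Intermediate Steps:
a(F) = 20 - 5*F (a(F) = -5*(-4 + F) = 20 - 5*F)
H = -1
j(x) = x (j(x) = x + (20 - 5*4) = x + (20 - 20) = x + 0 = x)
j(-2) + u*H = -2 - 325*(-1) = -2 + 325 = 323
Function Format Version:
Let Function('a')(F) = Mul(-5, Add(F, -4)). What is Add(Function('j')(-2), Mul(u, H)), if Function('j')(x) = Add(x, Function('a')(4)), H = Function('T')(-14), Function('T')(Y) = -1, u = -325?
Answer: 323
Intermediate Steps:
Function('a')(F) = Add(20, Mul(-5, F)) (Function('a')(F) = Mul(-5, Add(-4, F)) = Add(20, Mul(-5, F)))
H = -1
Function('j')(x) = x (Function('j')(x) = Add(x, Add(20, Mul(-5, 4))) = Add(x, Add(20, -20)) = Add(x, 0) = x)
Add(Function('j')(-2), Mul(u, H)) = Add(-2, Mul(-325, -1)) = Add(-2, 325) = 323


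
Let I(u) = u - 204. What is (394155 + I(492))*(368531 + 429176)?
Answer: 314649942201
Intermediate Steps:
I(u) = -204 + u
(394155 + I(492))*(368531 + 429176) = (394155 + (-204 + 492))*(368531 + 429176) = (394155 + 288)*797707 = 394443*797707 = 314649942201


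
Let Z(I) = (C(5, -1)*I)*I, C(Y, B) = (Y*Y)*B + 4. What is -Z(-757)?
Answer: 12034029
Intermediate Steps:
C(Y, B) = 4 + B*Y**2 (C(Y, B) = Y**2*B + 4 = B*Y**2 + 4 = 4 + B*Y**2)
Z(I) = -21*I**2 (Z(I) = ((4 - 1*5**2)*I)*I = ((4 - 1*25)*I)*I = ((4 - 25)*I)*I = (-21*I)*I = -21*I**2)
-Z(-757) = -(-21)*(-757)**2 = -(-21)*573049 = -1*(-12034029) = 12034029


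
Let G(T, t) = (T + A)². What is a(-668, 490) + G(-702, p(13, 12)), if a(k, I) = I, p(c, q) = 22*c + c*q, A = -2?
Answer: 496106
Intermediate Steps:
G(T, t) = (-2 + T)² (G(T, t) = (T - 2)² = (-2 + T)²)
a(-668, 490) + G(-702, p(13, 12)) = 490 + (-2 - 702)² = 490 + (-704)² = 490 + 495616 = 496106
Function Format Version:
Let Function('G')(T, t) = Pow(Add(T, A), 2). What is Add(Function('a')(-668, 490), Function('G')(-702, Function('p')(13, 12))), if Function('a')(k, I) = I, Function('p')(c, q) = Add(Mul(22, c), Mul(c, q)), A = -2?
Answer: 496106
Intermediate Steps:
Function('G')(T, t) = Pow(Add(-2, T), 2) (Function('G')(T, t) = Pow(Add(T, -2), 2) = Pow(Add(-2, T), 2))
Add(Function('a')(-668, 490), Function('G')(-702, Function('p')(13, 12))) = Add(490, Pow(Add(-2, -702), 2)) = Add(490, Pow(-704, 2)) = Add(490, 495616) = 496106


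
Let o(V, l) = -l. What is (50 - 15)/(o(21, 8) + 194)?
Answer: 35/186 ≈ 0.18817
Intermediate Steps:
(50 - 15)/(o(21, 8) + 194) = (50 - 15)/(-1*8 + 194) = 35/(-8 + 194) = 35/186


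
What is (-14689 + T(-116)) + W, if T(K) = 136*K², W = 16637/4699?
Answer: 67167230/37 ≈ 1.8153e+6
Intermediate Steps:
W = 131/37 (W = 16637*(1/4699) = 131/37 ≈ 3.5405)
(-14689 + T(-116)) + W = (-14689 + 136*(-116)²) + 131/37 = (-14689 + 136*13456) + 131/37 = (-14689 + 1830016) + 131/37 = 1815327 + 131/37 = 67167230/37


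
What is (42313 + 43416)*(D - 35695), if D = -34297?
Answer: -6000344168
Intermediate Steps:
(42313 + 43416)*(D - 35695) = (42313 + 43416)*(-34297 - 35695) = 85729*(-69992) = -6000344168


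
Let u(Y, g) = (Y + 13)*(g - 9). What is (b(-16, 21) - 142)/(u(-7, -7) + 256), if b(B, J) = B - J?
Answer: -179/160 ≈ -1.1187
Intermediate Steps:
u(Y, g) = (-9 + g)*(13 + Y) (u(Y, g) = (13 + Y)*(-9 + g) = (-9 + g)*(13 + Y))
(b(-16, 21) - 142)/(u(-7, -7) + 256) = ((-16 - 1*21) - 142)/((-117 - 9*(-7) + 13*(-7) - 7*(-7)) + 256) = ((-16 - 21) - 142)/((-117 + 63 - 91 + 49) + 256) = (-37 - 142)/(-96 + 256) = -179/160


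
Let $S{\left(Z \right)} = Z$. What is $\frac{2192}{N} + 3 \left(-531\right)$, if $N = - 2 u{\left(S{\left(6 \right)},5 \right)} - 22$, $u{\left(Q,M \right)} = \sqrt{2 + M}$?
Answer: $- \frac{96829}{57} + \frac{548 \sqrt{7}}{57} \approx -1673.3$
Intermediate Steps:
$N = -22 - 2 \sqrt{7}$ ($N = - 2 \sqrt{2 + 5} - 22 = - 2 \sqrt{7} - 22 = -22 - 2 \sqrt{7} \approx -27.292$)
$\frac{2192}{N} + 3 \left(-531\right) = \frac{2192}{-22 - 2 \sqrt{7}} + 3 \left(-531\right) = \frac{2192}{-22 - 2 \sqrt{7}} - 1593 = -1593 + \frac{2192}{-22 - 2 \sqrt{7}}$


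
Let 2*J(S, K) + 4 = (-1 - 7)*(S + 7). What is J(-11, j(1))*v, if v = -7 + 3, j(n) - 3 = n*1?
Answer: -56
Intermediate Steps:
j(n) = 3 + n (j(n) = 3 + n*1 = 3 + n)
J(S, K) = -30 - 4*S (J(S, K) = -2 + ((-1 - 7)*(S + 7))/2 = -2 + (-8*(7 + S))/2 = -2 + (-56 - 8*S)/2 = -2 + (-28 - 4*S) = -30 - 4*S)
v = -4
J(-11, j(1))*v = (-30 - 4*(-11))*(-4) = (-30 + 44)*(-4) = 14*(-4) = -56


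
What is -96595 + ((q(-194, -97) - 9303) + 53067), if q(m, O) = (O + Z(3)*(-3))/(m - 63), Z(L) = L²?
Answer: -13577443/257 ≈ -52831.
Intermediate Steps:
q(m, O) = (-27 + O)/(-63 + m) (q(m, O) = (O + 3²*(-3))/(m - 63) = (O + 9*(-3))/(-63 + m) = (O - 27)/(-63 + m) = (-27 + O)/(-63 + m))
-96595 + ((q(-194, -97) - 9303) + 53067) = -96595 + (((-27 - 97)/(-63 - 194) - 9303) + 53067) = -96595 + ((-124/(-257) - 9303) + 53067) = -96595 + ((-1/257*(-124) - 9303) + 53067) = -96595 + ((124/257 - 9303) + 53067) = -96595 + (-2390747/257 + 53067) = -96595 + 11247472/257 = -13577443/257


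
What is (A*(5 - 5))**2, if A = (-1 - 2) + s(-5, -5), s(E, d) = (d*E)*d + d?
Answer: 0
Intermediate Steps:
s(E, d) = d + E*d**2 (s(E, d) = (E*d)*d + d = E*d**2 + d = d + E*d**2)
A = -133 (A = (-1 - 2) - 5*(1 - 5*(-5)) = -3 - 5*(1 + 25) = -3 - 5*26 = -3 - 130 = -133)
(A*(5 - 5))**2 = (-133*(5 - 5))**2 = (-133*0)**2 = 0**2 = 0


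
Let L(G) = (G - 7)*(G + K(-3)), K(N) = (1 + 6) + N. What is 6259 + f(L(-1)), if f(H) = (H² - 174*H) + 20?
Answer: 11031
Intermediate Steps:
K(N) = 7 + N
L(G) = (-7 + G)*(4 + G) (L(G) = (G - 7)*(G + (7 - 3)) = (-7 + G)*(G + 4) = (-7 + G)*(4 + G))
f(H) = 20 + H² - 174*H
6259 + f(L(-1)) = 6259 + (20 + (-28 + (-1)² - 3*(-1))² - 174*(-28 + (-1)² - 3*(-1))) = 6259 + (20 + (-28 + 1 + 3)² - 174*(-28 + 1 + 3)) = 6259 + (20 + (-24)² - 174*(-24)) = 6259 + (20 + 576 + 4176) = 6259 + 4772 = 11031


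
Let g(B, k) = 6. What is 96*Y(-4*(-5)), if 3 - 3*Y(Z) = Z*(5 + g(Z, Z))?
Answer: -6944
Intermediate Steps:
Y(Z) = 1 - 11*Z/3 (Y(Z) = 1 - Z*(5 + 6)/3 = 1 - Z*11/3 = 1 - 11*Z/3)
96*Y(-4*(-5)) = 96*(1 - (-44)*(-5)/3) = 96*(1 - 11/3*20) = 96*(1 - 220/3) = 96*(-217/3) = -6944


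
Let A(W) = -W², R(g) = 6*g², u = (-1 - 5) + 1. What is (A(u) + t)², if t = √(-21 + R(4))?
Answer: 700 - 250*√3 ≈ 266.99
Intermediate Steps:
u = -5 (u = -6 + 1 = -5)
t = 5*√3 (t = √(-21 + 6*4²) = √(-21 + 6*16) = √(-21 + 96) = √75 = 5*√3 ≈ 8.6602)
(A(u) + t)² = (-1*(-5)² + 5*√3)² = (-1*25 + 5*√3)² = (-25 + 5*√3)²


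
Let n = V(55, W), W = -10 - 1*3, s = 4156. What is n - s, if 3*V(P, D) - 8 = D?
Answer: -12473/3 ≈ -4157.7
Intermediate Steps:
W = -13 (W = -10 - 3 = -13)
V(P, D) = 8/3 + D/3
n = -5/3 (n = 8/3 + (⅓)*(-13) = 8/3 - 13/3 = -5/3 ≈ -1.6667)
n - s = -5/3 - 1*4156 = -5/3 - 4156 = -12473/3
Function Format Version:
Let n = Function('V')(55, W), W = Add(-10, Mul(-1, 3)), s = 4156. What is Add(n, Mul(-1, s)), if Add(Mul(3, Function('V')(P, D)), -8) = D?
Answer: Rational(-12473, 3) ≈ -4157.7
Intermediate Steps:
W = -13 (W = Add(-10, -3) = -13)
Function('V')(P, D) = Add(Rational(8, 3), Mul(Rational(1, 3), D))
n = Rational(-5, 3) (n = Add(Rational(8, 3), Mul(Rational(1, 3), -13)) = Add(Rational(8, 3), Rational(-13, 3)) = Rational(-5, 3) ≈ -1.6667)
Add(n, Mul(-1, s)) = Add(Rational(-5, 3), Mul(-1, 4156)) = Add(Rational(-5, 3), -4156) = Rational(-12473, 3)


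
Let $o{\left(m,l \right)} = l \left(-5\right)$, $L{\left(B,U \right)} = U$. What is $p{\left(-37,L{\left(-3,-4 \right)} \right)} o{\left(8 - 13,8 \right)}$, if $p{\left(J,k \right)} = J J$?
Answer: $-54760$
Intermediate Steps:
$p{\left(J,k \right)} = J^{2}$
$o{\left(m,l \right)} = - 5 l$
$p{\left(-37,L{\left(-3,-4 \right)} \right)} o{\left(8 - 13,8 \right)} = \left(-37\right)^{2} \left(\left(-5\right) 8\right) = 1369 \left(-40\right) = -54760$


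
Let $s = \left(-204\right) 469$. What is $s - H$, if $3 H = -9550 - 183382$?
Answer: $- \frac{94096}{3} \approx -31365.0$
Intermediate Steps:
$s = -95676$
$H = - \frac{192932}{3}$ ($H = \frac{-9550 - 183382}{3} = \frac{1}{3} \left(-192932\right) = - \frac{192932}{3} \approx -64311.0$)
$s - H = -95676 - - \frac{192932}{3} = -95676 + \frac{192932}{3} = - \frac{94096}{3}$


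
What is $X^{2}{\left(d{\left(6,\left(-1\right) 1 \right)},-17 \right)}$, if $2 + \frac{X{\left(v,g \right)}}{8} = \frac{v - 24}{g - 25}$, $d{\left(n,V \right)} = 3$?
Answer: $144$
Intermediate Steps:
$X{\left(v,g \right)} = -16 + \frac{8 \left(-24 + v\right)}{-25 + g}$ ($X{\left(v,g \right)} = -16 + 8 \frac{v - 24}{g - 25} = -16 + 8 \frac{-24 + v}{-25 + g} = -16 + \frac{8 \left(-24 + v\right)}{-25 + g}$)
$X^{2}{\left(d{\left(6,\left(-1\right) 1 \right)},-17 \right)} = \left(\frac{8 \left(26 + 3 - -34\right)}{-25 - 17}\right)^{2} = \left(\frac{8 \left(26 + 3 + 34\right)}{-42}\right)^{2} = \left(8 \left(- \frac{1}{42}\right) 63\right)^{2} = \left(-12\right)^{2} = 144$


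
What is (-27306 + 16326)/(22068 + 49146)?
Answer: -1830/11869 ≈ -0.15418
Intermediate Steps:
(-27306 + 16326)/(22068 + 49146) = -10980/71214 = -10980*1/71214 = -1830/11869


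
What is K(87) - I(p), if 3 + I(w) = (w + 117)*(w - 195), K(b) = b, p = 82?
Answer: 22577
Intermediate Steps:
I(w) = -3 + (-195 + w)*(117 + w) (I(w) = -3 + (w + 117)*(w - 195) = -3 + (117 + w)*(-195 + w) = -3 + (-195 + w)*(117 + w))
K(87) - I(p) = 87 - (-22818 + 82² - 78*82) = 87 - (-22818 + 6724 - 6396) = 87 - 1*(-22490) = 87 + 22490 = 22577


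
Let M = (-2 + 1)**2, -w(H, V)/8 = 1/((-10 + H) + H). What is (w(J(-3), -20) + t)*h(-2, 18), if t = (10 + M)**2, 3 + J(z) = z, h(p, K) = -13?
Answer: -17355/11 ≈ -1577.7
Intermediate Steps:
J(z) = -3 + z
w(H, V) = -8/(-10 + 2*H) (w(H, V) = -8/((-10 + H) + H) = -8/(-10 + 2*H))
M = 1 (M = (-1)**2 = 1)
t = 121 (t = (10 + 1)**2 = 11**2 = 121)
(w(J(-3), -20) + t)*h(-2, 18) = (-4/(-5 + (-3 - 3)) + 121)*(-13) = (-4/(-5 - 6) + 121)*(-13) = (-4/(-11) + 121)*(-13) = (-4*(-1/11) + 121)*(-13) = (4/11 + 121)*(-13) = (1335/11)*(-13) = -17355/11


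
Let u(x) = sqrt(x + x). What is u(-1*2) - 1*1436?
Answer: -1436 + 2*I ≈ -1436.0 + 2.0*I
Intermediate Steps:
u(x) = sqrt(2)*sqrt(x) (u(x) = sqrt(2*x) = sqrt(2)*sqrt(x))
u(-1*2) - 1*1436 = sqrt(2)*sqrt(-1*2) - 1*1436 = sqrt(2)*sqrt(-2) - 1436 = sqrt(2)*(I*sqrt(2)) - 1436 = 2*I - 1436 = -1436 + 2*I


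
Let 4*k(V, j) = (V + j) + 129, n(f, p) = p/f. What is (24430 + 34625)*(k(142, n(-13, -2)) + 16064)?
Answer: 49538463915/52 ≈ 9.5266e+8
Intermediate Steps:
k(V, j) = 129/4 + V/4 + j/4 (k(V, j) = ((V + j) + 129)/4 = (129 + V + j)/4 = 129/4 + V/4 + j/4)
(24430 + 34625)*(k(142, n(-13, -2)) + 16064) = (24430 + 34625)*((129/4 + (1/4)*142 + (-2/(-13))/4) + 16064) = 59055*((129/4 + 71/2 + (-2*(-1/13))/4) + 16064) = 59055*((129/4 + 71/2 + (1/4)*(2/13)) + 16064) = 59055*((129/4 + 71/2 + 1/26) + 16064) = 59055*(3525/52 + 16064) = 59055*(838853/52) = 49538463915/52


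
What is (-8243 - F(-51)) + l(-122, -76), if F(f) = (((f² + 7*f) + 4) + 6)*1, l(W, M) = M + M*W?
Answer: -1301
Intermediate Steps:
F(f) = 10 + f² + 7*f (F(f) = ((4 + f² + 7*f) + 6)*1 = (10 + f² + 7*f)*1 = 10 + f² + 7*f)
(-8243 - F(-51)) + l(-122, -76) = (-8243 - (10 + (-51)² + 7*(-51))) - 76*(1 - 122) = (-8243 - (10 + 2601 - 357)) - 76*(-121) = (-8243 - 1*2254) + 9196 = (-8243 - 2254) + 9196 = -10497 + 9196 = -1301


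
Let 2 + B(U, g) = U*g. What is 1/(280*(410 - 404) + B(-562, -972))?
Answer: 1/547942 ≈ 1.8250e-6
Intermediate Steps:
B(U, g) = -2 + U*g
1/(280*(410 - 404) + B(-562, -972)) = 1/(280*(410 - 404) + (-2 - 562*(-972))) = 1/(280*6 + (-2 + 546264)) = 1/(1680 + 546262) = 1/547942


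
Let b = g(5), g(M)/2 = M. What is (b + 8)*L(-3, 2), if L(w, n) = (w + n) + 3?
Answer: 36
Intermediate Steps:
g(M) = 2*M
b = 10 (b = 2*5 = 10)
L(w, n) = 3 + n + w (L(w, n) = (n + w) + 3 = 3 + n + w)
(b + 8)*L(-3, 2) = (10 + 8)*(3 + 2 - 3) = 18*2 = 36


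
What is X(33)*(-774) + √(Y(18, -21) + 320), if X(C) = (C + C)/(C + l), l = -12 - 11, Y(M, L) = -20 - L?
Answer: -25542/5 + √321 ≈ -5090.5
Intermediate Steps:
l = -23
X(C) = 2*C/(-23 + C) (X(C) = (C + C)/(C - 23) = (2*C)/(-23 + C) = 2*C/(-23 + C))
X(33)*(-774) + √(Y(18, -21) + 320) = (2*33/(-23 + 33))*(-774) + √((-20 - 1*(-21)) + 320) = (2*33/10)*(-774) + √((-20 + 21) + 320) = (2*33*(⅒))*(-774) + √(1 + 320) = (33/5)*(-774) + √321 = -25542/5 + √321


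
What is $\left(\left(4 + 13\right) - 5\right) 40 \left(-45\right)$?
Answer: $-21600$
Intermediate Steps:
$\left(\left(4 + 13\right) - 5\right) 40 \left(-45\right) = \left(17 - 5\right) 40 \left(-45\right) = 12 \cdot 40 \left(-45\right) = 480 \left(-45\right) = -21600$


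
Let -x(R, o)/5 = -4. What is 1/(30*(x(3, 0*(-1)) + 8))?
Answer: 1/840 ≈ 0.0011905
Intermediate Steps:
x(R, o) = 20 (x(R, o) = -5*(-4) = 20)
1/(30*(x(3, 0*(-1)) + 8)) = 1/(30*(20 + 8)) = 1/(30*28) = 1/840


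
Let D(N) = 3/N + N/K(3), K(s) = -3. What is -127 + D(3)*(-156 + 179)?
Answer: -127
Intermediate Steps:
D(N) = 3/N - N/3 (D(N) = 3/N + N/(-3) = 3/N + N*(-⅓) = 3/N - N/3)
-127 + D(3)*(-156 + 179) = -127 + (3/3 - ⅓*3)*(-156 + 179) = -127 + (3*(⅓) - 1)*23 = -127 + (1 - 1)*23 = -127 + 0*23 = -127 + 0 = -127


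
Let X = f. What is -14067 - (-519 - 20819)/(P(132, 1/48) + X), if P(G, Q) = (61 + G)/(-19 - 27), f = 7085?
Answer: -4580879491/325717 ≈ -14064.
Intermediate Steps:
P(G, Q) = -61/46 - G/46 (P(G, Q) = (61 + G)/(-46) = (61 + G)*(-1/46) = -61/46 - G/46)
X = 7085
-14067 - (-519 - 20819)/(P(132, 1/48) + X) = -14067 - (-519 - 20819)/((-61/46 - 1/46*132) + 7085) = -14067 - (-21338)/((-61/46 - 66/23) + 7085) = -14067 - (-21338)/(-193/46 + 7085) = -14067 - (-21338)/325717/46 = -14067 - (-21338)*46/325717 = -14067 - 1*(-981548/325717) = -14067 + 981548/325717 = -4580879491/325717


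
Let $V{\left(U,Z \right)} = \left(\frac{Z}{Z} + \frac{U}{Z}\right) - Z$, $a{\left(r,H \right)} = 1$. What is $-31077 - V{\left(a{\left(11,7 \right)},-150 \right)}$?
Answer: $- \frac{4684199}{150} \approx -31228.0$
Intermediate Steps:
$V{\left(U,Z \right)} = 1 - Z + \frac{U}{Z}$ ($V{\left(U,Z \right)} = \left(1 + \frac{U}{Z}\right) - Z = 1 - Z + \frac{U}{Z}$)
$-31077 - V{\left(a{\left(11,7 \right)},-150 \right)} = -31077 - \left(1 - -150 + 1 \frac{1}{-150}\right) = -31077 - \left(1 + 150 + 1 \left(- \frac{1}{150}\right)\right) = -31077 - \left(1 + 150 - \frac{1}{150}\right) = -31077 - \frac{22649}{150} = - \frac{4684199}{150}$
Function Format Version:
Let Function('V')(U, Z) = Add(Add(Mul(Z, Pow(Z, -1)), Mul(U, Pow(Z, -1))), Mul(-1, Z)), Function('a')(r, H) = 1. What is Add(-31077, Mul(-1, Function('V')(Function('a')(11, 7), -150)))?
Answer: Rational(-4684199, 150) ≈ -31228.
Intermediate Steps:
Function('V')(U, Z) = Add(1, Mul(-1, Z), Mul(U, Pow(Z, -1))) (Function('V')(U, Z) = Add(Add(1, Mul(U, Pow(Z, -1))), Mul(-1, Z)) = Add(1, Mul(-1, Z), Mul(U, Pow(Z, -1))))
Add(-31077, Mul(-1, Function('V')(Function('a')(11, 7), -150))) = Add(-31077, Mul(-1, Add(1, Mul(-1, -150), Mul(1, Pow(-150, -1))))) = Add(-31077, Mul(-1, Add(1, 150, Mul(1, Rational(-1, 150))))) = Add(-31077, Mul(-1, Add(1, 150, Rational(-1, 150)))) = Add(-31077, Mul(-1, Rational(22649, 150))) = Add(-31077, Rational(-22649, 150)) = Rational(-4684199, 150)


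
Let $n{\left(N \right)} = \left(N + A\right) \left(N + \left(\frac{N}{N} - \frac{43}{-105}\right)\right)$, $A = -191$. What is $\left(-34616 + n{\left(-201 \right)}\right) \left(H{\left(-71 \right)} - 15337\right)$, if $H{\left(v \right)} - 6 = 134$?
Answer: $- \frac{9944187344}{15} \approx -6.6295 \cdot 10^{8}$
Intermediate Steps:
$H{\left(v \right)} = 140$ ($H{\left(v \right)} = 6 + 134 = 140$)
$n{\left(N \right)} = \left(-191 + N\right) \left(\frac{148}{105} + N\right)$ ($n{\left(N \right)} = \left(N - 191\right) \left(N + \left(\frac{N}{N} - \frac{43}{-105}\right)\right) = \left(-191 + N\right) \left(N + \left(1 - - \frac{43}{105}\right)\right) = \left(-191 + N\right) \left(N + \left(1 + \frac{43}{105}\right)\right) = \left(-191 + N\right) \left(N + \frac{148}{105}\right) = \left(-191 + N\right) \left(\frac{148}{105} + N\right)$)
$\left(-34616 + n{\left(-201 \right)}\right) \left(H{\left(-71 \right)} - 15337\right) = \left(-34616 - \left(- \frac{567577}{15} - 40401\right)\right) \left(140 - 15337\right) = \left(-34616 + \left(- \frac{28268}{105} + 40401 + \frac{1333769}{35}\right)\right) \left(-15197\right) = \left(-34616 + \frac{1173592}{15}\right) \left(-15197\right) = \frac{654352}{15} \left(-15197\right) = - \frac{9944187344}{15}$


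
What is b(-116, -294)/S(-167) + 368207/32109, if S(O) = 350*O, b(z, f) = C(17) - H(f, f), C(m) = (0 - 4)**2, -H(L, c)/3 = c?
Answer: 1539250396/134055075 ≈ 11.482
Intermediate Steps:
H(L, c) = -3*c
C(m) = 16 (C(m) = (-4)**2 = 16)
b(z, f) = 16 + 3*f (b(z, f) = 16 - (-3)*f = 16 + 3*f)
b(-116, -294)/S(-167) + 368207/32109 = (16 + 3*(-294))/((350*(-167))) + 368207/32109 = (16 - 882)/(-58450) + 368207*(1/32109) = -866*(-1/58450) + 52601/4587 = 433/29225 + 52601/4587 = 1539250396/134055075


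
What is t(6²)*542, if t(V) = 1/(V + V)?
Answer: 271/36 ≈ 7.5278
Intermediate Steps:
t(V) = 1/(2*V)
t(6²)*542 = (1/(2*(6²)))*542 = ((½)/36)*542 = ((½)*(1/36))*542 = (1/72)*542 = 271/36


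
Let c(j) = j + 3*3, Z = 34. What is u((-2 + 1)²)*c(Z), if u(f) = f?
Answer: 43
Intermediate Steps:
c(j) = 9 + j (c(j) = j + 9 = 9 + j)
u((-2 + 1)²)*c(Z) = (-2 + 1)²*(9 + 34) = (-1)²*43 = 1*43 = 43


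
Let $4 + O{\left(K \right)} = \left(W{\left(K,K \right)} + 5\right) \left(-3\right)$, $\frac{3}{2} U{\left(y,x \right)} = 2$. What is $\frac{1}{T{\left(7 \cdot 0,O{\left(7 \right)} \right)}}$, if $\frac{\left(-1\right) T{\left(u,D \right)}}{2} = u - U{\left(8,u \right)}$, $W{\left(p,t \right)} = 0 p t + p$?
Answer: $\frac{3}{8} \approx 0.375$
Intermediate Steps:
$U{\left(y,x \right)} = \frac{4}{3}$ ($U{\left(y,x \right)} = \frac{2}{3} \cdot 2 = \frac{4}{3}$)
$W{\left(p,t \right)} = p$ ($W{\left(p,t \right)} = 0 t + p = 0 + p = p$)
$O{\left(K \right)} = -19 - 3 K$ ($O{\left(K \right)} = -4 + \left(K + 5\right) \left(-3\right) = -4 + \left(5 + K\right) \left(-3\right) = -4 - \left(15 + 3 K\right) = -19 - 3 K$)
$T{\left(u,D \right)} = \frac{8}{3} - 2 u$ ($T{\left(u,D \right)} = - 2 \left(u - \frac{4}{3}\right) = - 2 \left(- \frac{4}{3} + u\right) = \frac{8}{3} - 2 u$)
$\frac{1}{T{\left(7 \cdot 0,O{\left(7 \right)} \right)}} = \frac{1}{\frac{8}{3} - 2 \cdot 7 \cdot 0} = \frac{1}{\frac{8}{3} - 0} = \frac{1}{\frac{8}{3} + 0} = \frac{1}{\frac{8}{3}} = \frac{3}{8}$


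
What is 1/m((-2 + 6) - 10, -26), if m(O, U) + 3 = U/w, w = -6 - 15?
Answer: -21/37 ≈ -0.56757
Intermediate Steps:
w = -21
m(O, U) = -3 - U/21 (m(O, U) = -3 + U/(-21) = -3 - U/21)
1/m((-2 + 6) - 10, -26) = 1/(-3 - 1/21*(-26)) = 1/(-3 + 26/21) = 1/(-37/21) = -21/37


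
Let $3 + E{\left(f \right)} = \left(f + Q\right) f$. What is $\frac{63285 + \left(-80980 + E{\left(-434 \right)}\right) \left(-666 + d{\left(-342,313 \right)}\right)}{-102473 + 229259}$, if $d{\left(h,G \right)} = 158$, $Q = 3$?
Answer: $- \frac{17940261}{42262} \approx -424.5$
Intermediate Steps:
$E{\left(f \right)} = -3 + f \left(3 + f\right)$ ($E{\left(f \right)} = -3 + \left(f + 3\right) f = -3 + \left(3 + f\right) f = -3 + f \left(3 + f\right)$)
$\frac{63285 + \left(-80980 + E{\left(-434 \right)}\right) \left(-666 + d{\left(-342,313 \right)}\right)}{-102473 + 229259} = \frac{63285 + \left(-80980 + \left(-3 + \left(-434\right)^{2} + 3 \left(-434\right)\right)\right) \left(-666 + 158\right)}{-102473 + 229259} = \frac{63285 + \left(-80980 - -187051\right) \left(-508\right)}{126786} = \left(63285 + \left(-80980 + 187051\right) \left(-508\right)\right) \frac{1}{126786} = \left(63285 + 106071 \left(-508\right)\right) \frac{1}{126786} = \left(63285 - 53884068\right) \frac{1}{126786} = \left(-53820783\right) \frac{1}{126786} = - \frac{17940261}{42262}$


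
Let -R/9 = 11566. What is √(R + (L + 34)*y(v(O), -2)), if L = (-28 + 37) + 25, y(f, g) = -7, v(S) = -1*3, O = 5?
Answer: I*√104570 ≈ 323.37*I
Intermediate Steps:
R = -104094 (R = -9*11566 = -104094)
v(S) = -3
L = 34 (L = 9 + 25 = 34)
√(R + (L + 34)*y(v(O), -2)) = √(-104094 + (34 + 34)*(-7)) = √(-104094 + 68*(-7)) = √(-104094 - 476) = √(-104570) = I*√104570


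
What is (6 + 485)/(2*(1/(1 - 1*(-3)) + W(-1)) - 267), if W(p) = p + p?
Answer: -982/541 ≈ -1.8152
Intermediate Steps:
W(p) = 2*p
(6 + 485)/(2*(1/(1 - 1*(-3)) + W(-1)) - 267) = (6 + 485)/(2*(1/(1 - 1*(-3)) + 2*(-1)) - 267) = 491/(2*(1/(1 + 3) - 2) - 267) = 491/(2*(1/4 - 2) - 267) = 491/(2*(¼ - 2) - 267) = 491/(2*(-7/4) - 267) = 491/(-7/2 - 267) = 491/(-541/2) = 491*(-2/541) = -982/541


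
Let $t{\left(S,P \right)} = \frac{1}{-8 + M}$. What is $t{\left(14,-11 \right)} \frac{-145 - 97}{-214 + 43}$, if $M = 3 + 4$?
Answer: $- \frac{242}{171} \approx -1.4152$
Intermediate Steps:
$M = 7$
$t{\left(S,P \right)} = -1$ ($t{\left(S,P \right)} = \frac{1}{-8 + 7} = \frac{1}{-1} = -1$)
$t{\left(14,-11 \right)} \frac{-145 - 97}{-214 + 43} = - \frac{-145 - 97}{-214 + 43} = - \frac{-242}{-171} = - \frac{\left(-242\right) \left(-1\right)}{171} = \left(-1\right) \frac{242}{171} = - \frac{242}{171}$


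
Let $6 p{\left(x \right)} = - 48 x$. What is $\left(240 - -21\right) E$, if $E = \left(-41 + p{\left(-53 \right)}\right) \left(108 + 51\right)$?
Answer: $15894117$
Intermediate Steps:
$p{\left(x \right)} = - 8 x$ ($p{\left(x \right)} = \frac{\left(-48\right) x}{6} = - 8 x$)
$E = 60897$ ($E = \left(-41 - -424\right) \left(108 + 51\right) = \left(-41 + 424\right) 159 = 383 \cdot 159 = 60897$)
$\left(240 - -21\right) E = \left(240 - -21\right) 60897 = \left(240 + 21\right) 60897 = 261 \cdot 60897 = 15894117$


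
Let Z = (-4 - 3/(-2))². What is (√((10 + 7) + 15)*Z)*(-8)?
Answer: -200*√2 ≈ -282.84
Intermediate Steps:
Z = 25/4 (Z = (-4 - 3*(-½))² = (-4 + 3/2)² = (-5/2)² = 25/4 ≈ 6.2500)
(√((10 + 7) + 15)*Z)*(-8) = (√((10 + 7) + 15)*(25/4))*(-8) = (√(17 + 15)*(25/4))*(-8) = (√32*(25/4))*(-8) = ((4*√2)*(25/4))*(-8) = (25*√2)*(-8) = -200*√2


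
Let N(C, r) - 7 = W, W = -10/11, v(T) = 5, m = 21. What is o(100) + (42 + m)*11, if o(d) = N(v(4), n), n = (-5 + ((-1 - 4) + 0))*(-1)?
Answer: 7690/11 ≈ 699.09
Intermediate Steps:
W = -10/11 (W = -10*1/11 = -10/11 ≈ -0.90909)
n = 10 (n = (-5 + (-5 + 0))*(-1) = (-5 - 5)*(-1) = -10*(-1) = 10)
N(C, r) = 67/11 (N(C, r) = 7 - 10/11 = 67/11)
o(d) = 67/11
o(100) + (42 + m)*11 = 67/11 + (42 + 21)*11 = 67/11 + 63*11 = 67/11 + 693 = 7690/11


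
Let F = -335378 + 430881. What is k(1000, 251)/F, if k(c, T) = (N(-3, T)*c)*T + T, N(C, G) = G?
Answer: 63001251/95503 ≈ 659.68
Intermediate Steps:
F = 95503
k(c, T) = T + c*T² (k(c, T) = (T*c)*T + T = c*T² + T = T + c*T²)
k(1000, 251)/F = (251*(1 + 251*1000))/95503 = (251*(1 + 251000))*(1/95503) = (251*251001)*(1/95503) = 63001251*(1/95503) = 63001251/95503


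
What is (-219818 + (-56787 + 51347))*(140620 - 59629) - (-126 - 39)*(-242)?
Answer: -18243910608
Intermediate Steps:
(-219818 + (-56787 + 51347))*(140620 - 59629) - (-126 - 39)*(-242) = (-219818 - 5440)*80991 - (-165)*(-242) = -225258*80991 - 1*39930 = -18243870678 - 39930 = -18243910608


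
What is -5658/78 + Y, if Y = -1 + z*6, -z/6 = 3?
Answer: -2360/13 ≈ -181.54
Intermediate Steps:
z = -18 (z = -6*3 = -18)
Y = -109 (Y = -1 - 18*6 = -1 - 108 = -109)
-5658/78 + Y = -5658/78 - 109 = -138*41/78 - 109 = -943/13 - 109 = -2360/13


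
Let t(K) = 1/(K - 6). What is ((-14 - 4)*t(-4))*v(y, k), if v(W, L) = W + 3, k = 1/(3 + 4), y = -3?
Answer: 0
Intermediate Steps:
t(K) = 1/(-6 + K)
k = ⅐ (k = 1/7 = ⅐ ≈ 0.14286)
v(W, L) = 3 + W
((-14 - 4)*t(-4))*v(y, k) = ((-14 - 4)/(-6 - 4))*(3 - 3) = -18/(-10)*0 = -18*(-⅒)*0 = (9/5)*0 = 0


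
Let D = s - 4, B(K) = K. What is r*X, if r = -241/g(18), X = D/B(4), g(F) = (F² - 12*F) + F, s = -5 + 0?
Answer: 241/56 ≈ 4.3036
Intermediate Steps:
s = -5
g(F) = F² - 11*F
D = -9 (D = -5 - 4 = -9)
X = -9/4 ≈ -2.2500
r = -241/126 (r = -241*1/(18*(-11 + 18)) = -241/(18*7) = -241/126 ≈ -1.9127)
r*X = -241/126*(-9/4) = 241/56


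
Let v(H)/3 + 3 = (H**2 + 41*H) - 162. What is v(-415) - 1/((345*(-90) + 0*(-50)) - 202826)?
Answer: 108783913261/233876 ≈ 4.6514e+5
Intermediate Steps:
v(H) = -495 + 3*H**2 + 123*H (v(H) = -9 + 3*((H**2 + 41*H) - 162) = -9 + 3*(-162 + H**2 + 41*H) = -9 + (-486 + 3*H**2 + 123*H) = -495 + 3*H**2 + 123*H)
v(-415) - 1/((345*(-90) + 0*(-50)) - 202826) = (-495 + 3*(-415)**2 + 123*(-415)) - 1/((345*(-90) + 0*(-50)) - 202826) = (-495 + 3*172225 - 51045) - 1/((-31050 + 0) - 202826) = (-495 + 516675 - 51045) - 1/(-31050 - 202826) = 465135 - 1/(-233876) = 465135 - 1*(-1/233876) = 465135 + 1/233876 = 108783913261/233876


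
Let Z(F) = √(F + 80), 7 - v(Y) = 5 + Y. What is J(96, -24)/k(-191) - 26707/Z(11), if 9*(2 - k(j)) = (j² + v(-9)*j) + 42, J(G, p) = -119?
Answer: 357/11468 - 26707*√91/91 ≈ -2799.6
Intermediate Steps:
v(Y) = 2 - Y (v(Y) = 7 - (5 + Y) = 7 + (-5 - Y) = 2 - Y)
k(j) = -8/3 - 11*j/9 - j²/9 (k(j) = 2 - ((j² + (2 - 1*(-9))*j) + 42)/9 = 2 - ((j² + (2 + 9)*j) + 42)/9 = 2 - ((j² + 11*j) + 42)/9 = 2 - (42 + j² + 11*j)/9 = 2 + (-14/3 - 11*j/9 - j²/9) = -8/3 - 11*j/9 - j²/9)
Z(F) = √(80 + F)
J(96, -24)/k(-191) - 26707/Z(11) = -119/(-8/3 - 11/9*(-191) - ⅑*(-191)²) - 26707/√(80 + 11) = -119/(-8/3 + 2101/9 - ⅑*36481) - 26707*√91/91 = -119/(-8/3 + 2101/9 - 36481/9) - 26707*√91/91 = -119/(-11468/3) - 26707*√91/91 = -119*(-3/11468) - 26707*√91/91 = 357/11468 - 26707*√91/91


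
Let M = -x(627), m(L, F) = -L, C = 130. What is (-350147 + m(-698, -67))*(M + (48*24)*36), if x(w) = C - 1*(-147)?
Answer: -14395551555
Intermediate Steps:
x(w) = 277 (x(w) = 130 - 1*(-147) = 130 + 147 = 277)
M = -277 (M = -1*277 = -277)
(-350147 + m(-698, -67))*(M + (48*24)*36) = (-350147 - 1*(-698))*(-277 + (48*24)*36) = (-350147 + 698)*(-277 + 1152*36) = -349449*(-277 + 41472) = -349449*41195 = -14395551555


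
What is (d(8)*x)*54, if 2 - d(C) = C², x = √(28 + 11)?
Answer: -3348*√39 ≈ -20908.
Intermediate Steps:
x = √39 ≈ 6.2450
d(C) = 2 - C²
(d(8)*x)*54 = ((2 - 1*8²)*√39)*54 = ((2 - 1*64)*√39)*54 = ((2 - 64)*√39)*54 = -62*√39*54 = -3348*√39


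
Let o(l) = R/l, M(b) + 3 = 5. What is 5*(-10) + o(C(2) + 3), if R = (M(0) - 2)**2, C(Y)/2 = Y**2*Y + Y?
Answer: -50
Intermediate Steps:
M(b) = 2 (M(b) = -3 + 5 = 2)
C(Y) = 2*Y + 2*Y**3 (C(Y) = 2*(Y**2*Y + Y) = 2*(Y**3 + Y) = 2*(Y + Y**3) = 2*Y + 2*Y**3)
R = 0 (R = (2 - 2)**2 = 0**2 = 0)
o(l) = 0 (o(l) = 0/l = 0)
5*(-10) + o(C(2) + 3) = 5*(-10) + 0 = -50 + 0 = -50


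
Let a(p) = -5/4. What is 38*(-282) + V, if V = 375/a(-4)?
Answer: -11016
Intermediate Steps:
a(p) = -5/4 (a(p) = -5*¼ = -5/4)
V = -300 (V = 375/(-5/4) = 375*(-⅘) = -300)
38*(-282) + V = 38*(-282) - 300 = -10716 - 300 = -11016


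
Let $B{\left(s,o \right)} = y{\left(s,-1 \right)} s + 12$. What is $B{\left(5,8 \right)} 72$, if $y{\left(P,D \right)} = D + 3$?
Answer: $1584$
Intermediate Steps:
$y{\left(P,D \right)} = 3 + D$
$B{\left(s,o \right)} = 12 + 2 s$ ($B{\left(s,o \right)} = \left(3 - 1\right) s + 12 = 2 s + 12 = 12 + 2 s$)
$B{\left(5,8 \right)} 72 = \left(12 + 2 \cdot 5\right) 72 = \left(12 + 10\right) 72 = 22 \cdot 72 = 1584$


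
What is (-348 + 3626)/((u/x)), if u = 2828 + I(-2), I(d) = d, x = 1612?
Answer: 2642068/1413 ≈ 1869.8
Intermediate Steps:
u = 2826 (u = 2828 - 2 = 2826)
(-348 + 3626)/((u/x)) = (-348 + 3626)/((2826/1612)) = 3278/((2826*(1/1612))) = 3278/(1413/806) = 3278*(806/1413) = 2642068/1413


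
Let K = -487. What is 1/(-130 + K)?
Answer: -1/617 ≈ -0.0016207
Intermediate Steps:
1/(-130 + K) = 1/(-130 - 487) = 1/(-617) = -1/617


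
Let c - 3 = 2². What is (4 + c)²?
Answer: 121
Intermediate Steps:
c = 7 (c = 3 + 2² = 3 + 4 = 7)
(4 + c)² = (4 + 7)² = 11² = 121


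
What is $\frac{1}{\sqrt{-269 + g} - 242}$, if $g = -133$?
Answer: $- \frac{121}{29483} - \frac{i \sqrt{402}}{58966} \approx -0.0041041 - 0.00034003 i$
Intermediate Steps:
$\frac{1}{\sqrt{-269 + g} - 242} = \frac{1}{\sqrt{-269 - 133} - 242} = \frac{1}{\sqrt{-402} - 242} = \frac{1}{i \sqrt{402} - 242} = \frac{1}{-242 + i \sqrt{402}}$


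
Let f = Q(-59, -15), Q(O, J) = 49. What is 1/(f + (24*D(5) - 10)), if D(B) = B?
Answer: 1/159 ≈ 0.0062893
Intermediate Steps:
f = 49
1/(f + (24*D(5) - 10)) = 1/(49 + (24*5 - 10)) = 1/(49 + (120 - 10)) = 1/(49 + 110) = 1/159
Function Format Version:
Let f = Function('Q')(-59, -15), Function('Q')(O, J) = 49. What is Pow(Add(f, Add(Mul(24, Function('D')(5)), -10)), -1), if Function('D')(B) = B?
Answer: Rational(1, 159) ≈ 0.0062893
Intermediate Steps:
f = 49
Pow(Add(f, Add(Mul(24, Function('D')(5)), -10)), -1) = Pow(Add(49, Add(Mul(24, 5), -10)), -1) = Pow(Add(49, Add(120, -10)), -1) = Pow(Add(49, 110), -1) = Pow(159, -1) = Rational(1, 159)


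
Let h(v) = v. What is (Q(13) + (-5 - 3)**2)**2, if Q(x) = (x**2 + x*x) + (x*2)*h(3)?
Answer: 230400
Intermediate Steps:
Q(x) = 2*x**2 + 6*x (Q(x) = (x**2 + x*x) + (x*2)*3 = (x**2 + x**2) + (2*x)*3 = 2*x**2 + 6*x)
(Q(13) + (-5 - 3)**2)**2 = (2*13*(3 + 13) + (-5 - 3)**2)**2 = (2*13*16 + (-8)**2)**2 = (416 + 64)**2 = 480**2 = 230400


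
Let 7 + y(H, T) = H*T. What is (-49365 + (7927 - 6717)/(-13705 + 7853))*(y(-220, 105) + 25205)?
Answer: -13774571105/133 ≈ -1.0357e+8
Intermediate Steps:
y(H, T) = -7 + H*T
(-49365 + (7927 - 6717)/(-13705 + 7853))*(y(-220, 105) + 25205) = (-49365 + (7927 - 6717)/(-13705 + 7853))*((-7 - 220*105) + 25205) = (-49365 + 1210/(-5852))*((-7 - 23100) + 25205) = (-49365 + 1210*(-1/5852))*(-23107 + 25205) = (-49365 - 55/266)*2098 = -13131145/266*2098 = -13774571105/133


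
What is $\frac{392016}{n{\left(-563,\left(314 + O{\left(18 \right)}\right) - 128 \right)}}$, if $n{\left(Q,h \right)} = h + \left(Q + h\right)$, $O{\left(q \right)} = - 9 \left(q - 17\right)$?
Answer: $- \frac{392016}{209} \approx -1875.7$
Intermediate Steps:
$O{\left(q \right)} = 153 - 9 q$ ($O{\left(q \right)} = - 9 \left(-17 + q\right) = 153 - 9 q$)
$n{\left(Q,h \right)} = Q + 2 h$
$\frac{392016}{n{\left(-563,\left(314 + O{\left(18 \right)}\right) - 128 \right)}} = \frac{392016}{-563 + 2 \left(\left(314 + \left(153 - 162\right)\right) - 128\right)} = \frac{392016}{-563 + 2 \left(\left(314 - 9\right) - 128\right)} = \frac{392016}{-563 + 2 \left(305 - 128\right)} = \frac{392016}{-563 + 2 \cdot 177} = \frac{392016}{-563 + 354} = \frac{392016}{-209} = 392016 \left(- \frac{1}{209}\right) = - \frac{392016}{209}$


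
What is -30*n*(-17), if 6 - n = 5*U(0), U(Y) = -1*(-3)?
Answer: -4590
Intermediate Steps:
U(Y) = 3
n = -9 (n = 6 - 5*3 = 6 - 1*15 = 6 - 15 = -9)
-30*n*(-17) = -30*(-9)*(-17) = 270*(-17) = -4590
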